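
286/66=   13/3= 4.33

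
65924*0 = 0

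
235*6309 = 1482615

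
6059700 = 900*6733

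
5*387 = 1935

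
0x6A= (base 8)152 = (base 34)34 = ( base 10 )106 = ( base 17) 64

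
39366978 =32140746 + 7226232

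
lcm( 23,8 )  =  184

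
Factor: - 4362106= - 2^1*7^1 * 59^1*5281^1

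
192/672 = 2/7= 0.29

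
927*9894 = 9171738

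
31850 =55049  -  23199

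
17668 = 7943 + 9725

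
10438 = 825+9613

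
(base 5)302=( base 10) 77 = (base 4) 1031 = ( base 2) 1001101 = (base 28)2L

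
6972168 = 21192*329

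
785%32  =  17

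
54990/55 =999 + 9/11= 999.82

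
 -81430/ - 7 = 11632 + 6/7 = 11632.86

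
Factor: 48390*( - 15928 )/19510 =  - 2^3*3^1*11^1*181^1*1613^1*1951^( - 1 ) =-77075592/1951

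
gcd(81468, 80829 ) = 9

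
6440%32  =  8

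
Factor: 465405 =3^1*5^1*19^1 * 23^1*71^1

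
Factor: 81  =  3^4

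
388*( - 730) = -283240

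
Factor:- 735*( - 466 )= 342510 = 2^1 *3^1 * 5^1*7^2 * 233^1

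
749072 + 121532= 870604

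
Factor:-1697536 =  - 2^8*19^1 * 349^1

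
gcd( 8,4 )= 4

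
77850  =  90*865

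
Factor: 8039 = 8039^1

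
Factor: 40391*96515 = 3898337365 = 5^1*13^2*97^1*199^1*239^1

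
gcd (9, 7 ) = 1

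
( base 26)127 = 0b1011011111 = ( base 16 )2DF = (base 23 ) 18m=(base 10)735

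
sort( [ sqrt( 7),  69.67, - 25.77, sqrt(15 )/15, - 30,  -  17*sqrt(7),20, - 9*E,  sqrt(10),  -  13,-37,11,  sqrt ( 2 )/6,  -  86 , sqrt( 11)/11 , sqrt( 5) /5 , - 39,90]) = [ - 86,-17*sqrt( 7 ), - 39,-37,- 30, - 25.77, - 9*E, - 13, sqrt( 2) /6, sqrt( 15 )/15, sqrt( 11 )/11,sqrt( 5 ) /5, sqrt( 7 ),sqrt(10),11, 20, 69.67, 90]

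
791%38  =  31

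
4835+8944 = 13779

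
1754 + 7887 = 9641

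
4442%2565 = 1877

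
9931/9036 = 9931/9036 = 1.10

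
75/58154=75/58154 = 0.00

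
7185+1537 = 8722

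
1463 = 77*19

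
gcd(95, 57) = 19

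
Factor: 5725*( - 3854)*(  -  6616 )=2^4*5^2*41^1*47^1* 229^1 * 827^1 = 145976416400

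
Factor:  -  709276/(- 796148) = 177319^1*199037^( - 1)= 177319/199037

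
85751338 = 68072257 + 17679081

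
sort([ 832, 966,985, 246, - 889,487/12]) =[ - 889, 487/12, 246,832 , 966, 985]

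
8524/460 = 18+61/115 = 18.53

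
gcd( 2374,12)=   2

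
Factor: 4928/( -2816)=-7/4 =- 2^(  -  2) * 7^1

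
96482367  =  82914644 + 13567723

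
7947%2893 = 2161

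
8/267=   8/267= 0.03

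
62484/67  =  62484/67   =  932.60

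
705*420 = 296100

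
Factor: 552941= 433^1*1277^1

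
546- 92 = 454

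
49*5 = 245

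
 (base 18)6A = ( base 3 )11101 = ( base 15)7D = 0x76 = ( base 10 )118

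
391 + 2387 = 2778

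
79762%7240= 122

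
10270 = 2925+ 7345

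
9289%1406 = 853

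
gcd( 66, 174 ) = 6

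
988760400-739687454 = 249072946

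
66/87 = 22/29 =0.76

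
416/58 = 208/29 = 7.17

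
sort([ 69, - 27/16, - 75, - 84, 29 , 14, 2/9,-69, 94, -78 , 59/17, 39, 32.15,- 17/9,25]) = [ - 84,  -  78, - 75, - 69, - 17/9, - 27/16, 2/9,59/17, 14, 25, 29, 32.15, 39,  69 , 94]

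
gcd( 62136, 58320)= 72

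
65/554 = 65/554  =  0.12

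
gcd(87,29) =29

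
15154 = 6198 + 8956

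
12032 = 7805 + 4227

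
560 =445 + 115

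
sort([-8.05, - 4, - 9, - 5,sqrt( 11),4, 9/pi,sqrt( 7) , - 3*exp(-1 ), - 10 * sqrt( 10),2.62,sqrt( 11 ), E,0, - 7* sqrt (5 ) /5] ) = [ - 10*sqrt( 10), - 9,-8.05, - 5, - 4,  -  7* sqrt( 5) /5,-3*exp( - 1),0,2.62,  sqrt( 7 ),E,9/pi,  sqrt( 11),sqrt( 11 ),4]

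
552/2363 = 552/2363 = 0.23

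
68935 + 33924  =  102859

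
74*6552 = 484848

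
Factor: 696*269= 187224  =  2^3*3^1*29^1*269^1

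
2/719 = 2/719= 0.00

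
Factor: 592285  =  5^1*118457^1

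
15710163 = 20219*777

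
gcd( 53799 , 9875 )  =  79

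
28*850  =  23800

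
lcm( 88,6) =264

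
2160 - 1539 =621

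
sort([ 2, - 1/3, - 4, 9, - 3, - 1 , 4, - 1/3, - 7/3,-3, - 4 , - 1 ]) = [ - 4,-4, - 3 , - 3, - 7/3, - 1, - 1, - 1/3, - 1/3,  2,4, 9] 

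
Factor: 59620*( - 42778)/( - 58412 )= 637606090/14603=2^1 * 5^1 * 11^1*17^(  -  1)*73^1 *271^1*293^1*859^( - 1)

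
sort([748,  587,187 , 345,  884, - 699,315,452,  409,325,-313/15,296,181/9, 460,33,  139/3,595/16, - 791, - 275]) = [ -791,- 699 , - 275,  -  313/15, 181/9,33 , 595/16,139/3, 187,  296 , 315,325, 345,409,452, 460, 587  ,  748, 884 ] 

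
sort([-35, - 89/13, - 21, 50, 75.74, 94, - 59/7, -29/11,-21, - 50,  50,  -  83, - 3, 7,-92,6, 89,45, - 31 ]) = [ - 92, - 83, -50,- 35, - 31, -21, - 21,  -  59/7, - 89/13, - 3, - 29/11, 6, 7, 45  ,  50, 50,  75.74,89,94 ] 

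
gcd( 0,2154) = 2154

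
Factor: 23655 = 3^1*5^1*19^1*83^1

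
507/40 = 12 + 27/40 = 12.68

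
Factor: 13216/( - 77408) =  - 7/41 = - 7^1*41^( - 1)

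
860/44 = 215/11 = 19.55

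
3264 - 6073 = - 2809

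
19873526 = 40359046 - 20485520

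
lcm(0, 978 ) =0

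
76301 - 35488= 40813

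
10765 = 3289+7476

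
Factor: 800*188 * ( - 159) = -23913600= - 2^7*3^1*5^2*47^1*53^1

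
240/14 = 120/7 = 17.14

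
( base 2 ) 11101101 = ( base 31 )7K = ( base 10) 237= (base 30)7r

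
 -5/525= -1 + 104/105 = -0.01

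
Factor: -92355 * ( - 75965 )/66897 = 2338582525/22299 = 3^( - 1 )*5^2  *47^1*131^1 * 7433^(-1 ) * 15193^1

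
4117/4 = 4117/4 = 1029.25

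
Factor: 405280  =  2^5*5^1*17^1* 149^1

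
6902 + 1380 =8282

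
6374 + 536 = 6910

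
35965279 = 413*87083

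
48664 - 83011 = - 34347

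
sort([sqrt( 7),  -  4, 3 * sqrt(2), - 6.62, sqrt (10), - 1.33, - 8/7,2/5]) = [-6.62,-4,  -  1.33, - 8/7,2/5, sqrt(7),  sqrt( 10), 3* sqrt( 2 )]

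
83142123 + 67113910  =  150256033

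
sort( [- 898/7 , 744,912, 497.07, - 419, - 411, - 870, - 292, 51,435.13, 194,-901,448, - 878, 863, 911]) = [ - 901, - 878,-870, - 419,-411, - 292, - 898/7, 51,  194, 435.13, 448, 497.07, 744, 863, 911, 912 ]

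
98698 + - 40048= 58650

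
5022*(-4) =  - 20088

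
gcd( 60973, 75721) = 1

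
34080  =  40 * 852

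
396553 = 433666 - 37113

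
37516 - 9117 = 28399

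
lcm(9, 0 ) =0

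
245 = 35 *7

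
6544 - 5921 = 623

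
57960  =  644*90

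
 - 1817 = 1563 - 3380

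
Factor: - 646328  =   - 2^3*173^1*467^1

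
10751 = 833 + 9918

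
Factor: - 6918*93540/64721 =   -  647109720/64721=- 2^3*3^2*5^1*61^(  -  1)*1061^(- 1)*1153^1*1559^1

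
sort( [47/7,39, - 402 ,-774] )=[ - 774, - 402, 47/7,39 ] 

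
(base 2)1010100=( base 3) 10010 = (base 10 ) 84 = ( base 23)3f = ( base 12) 70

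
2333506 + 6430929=8764435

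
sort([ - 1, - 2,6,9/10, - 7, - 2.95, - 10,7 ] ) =[ - 10, - 7, - 2.95 , - 2, - 1, 9/10,6,7]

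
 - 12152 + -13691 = - 25843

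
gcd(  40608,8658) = 18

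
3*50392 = 151176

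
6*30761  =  184566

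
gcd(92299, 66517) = 1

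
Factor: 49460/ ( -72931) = - 2^2*5^1*2473^1*72931^( - 1)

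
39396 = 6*6566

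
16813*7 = 117691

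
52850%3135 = 2690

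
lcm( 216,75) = 5400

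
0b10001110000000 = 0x2380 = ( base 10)9088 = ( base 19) 1636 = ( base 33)8BD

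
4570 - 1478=3092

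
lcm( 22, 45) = 990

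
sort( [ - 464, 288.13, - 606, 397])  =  [ - 606, - 464, 288.13, 397] 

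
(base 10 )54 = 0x36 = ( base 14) 3c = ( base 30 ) 1O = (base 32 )1m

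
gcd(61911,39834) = 9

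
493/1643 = 493/1643 = 0.30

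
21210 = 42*505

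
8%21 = 8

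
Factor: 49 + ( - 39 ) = 2^1 *5^1=10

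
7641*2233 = 17062353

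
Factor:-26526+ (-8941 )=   -  35467 = - 29^1*1223^1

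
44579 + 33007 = 77586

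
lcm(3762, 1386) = 26334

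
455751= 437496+18255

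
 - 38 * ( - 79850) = 3034300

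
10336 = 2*5168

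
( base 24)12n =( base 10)647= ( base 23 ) 153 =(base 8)1207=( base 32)k7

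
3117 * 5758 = 17947686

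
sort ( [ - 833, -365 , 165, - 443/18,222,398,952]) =[ - 833, - 365,-443/18, 165, 222,398, 952] 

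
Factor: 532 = 2^2 * 7^1*19^1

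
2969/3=989 + 2/3=989.67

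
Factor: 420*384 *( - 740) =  - 119347200 =- 2^11 * 3^2*5^2 *7^1*37^1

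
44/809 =44/809 = 0.05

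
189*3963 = 749007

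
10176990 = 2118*4805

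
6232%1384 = 696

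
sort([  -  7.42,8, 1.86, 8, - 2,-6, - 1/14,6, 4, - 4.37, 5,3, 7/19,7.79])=[ - 7.42, - 6, - 4.37,-2, - 1/14, 7/19, 1.86,3,  4, 5, 6, 7.79,8 , 8]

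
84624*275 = 23271600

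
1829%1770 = 59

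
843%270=33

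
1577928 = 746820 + 831108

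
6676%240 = 196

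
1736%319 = 141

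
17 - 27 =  - 10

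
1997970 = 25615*78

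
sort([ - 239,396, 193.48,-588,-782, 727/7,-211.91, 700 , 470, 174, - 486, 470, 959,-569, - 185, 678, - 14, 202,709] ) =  [-782,-588, - 569, - 486,-239,  -  211.91,-185, - 14,727/7 , 174,  193.48 , 202, 396,470, 470 , 678,700, 709,959] 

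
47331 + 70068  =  117399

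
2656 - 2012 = 644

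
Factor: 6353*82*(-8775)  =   -2^1*3^3*5^2*13^1*41^1*6353^1 = - 4571301150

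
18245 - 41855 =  - 23610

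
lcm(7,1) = 7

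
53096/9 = 5899+5/9 = 5899.56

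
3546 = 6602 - 3056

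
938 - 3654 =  - 2716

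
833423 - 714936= 118487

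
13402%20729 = 13402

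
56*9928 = 555968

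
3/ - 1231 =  - 1 +1228/1231=-0.00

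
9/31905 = 1/3545 = 0.00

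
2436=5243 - 2807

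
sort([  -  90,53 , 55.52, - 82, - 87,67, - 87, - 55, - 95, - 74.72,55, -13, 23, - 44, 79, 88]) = [ - 95,-90,-87, - 87,  -  82,-74.72,-55, - 44, - 13,23,53, 55 , 55.52,67, 79,88 ] 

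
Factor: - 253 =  - 11^1 *23^1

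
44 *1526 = 67144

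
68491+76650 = 145141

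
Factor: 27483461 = 71^1*269^1*1439^1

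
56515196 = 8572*6593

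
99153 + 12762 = 111915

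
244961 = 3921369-3676408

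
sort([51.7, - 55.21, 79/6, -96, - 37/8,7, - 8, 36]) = [  -  96, - 55.21, - 8, - 37/8,7, 79/6,36,51.7 ] 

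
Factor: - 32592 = - 2^4*  3^1* 7^1*97^1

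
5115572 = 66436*77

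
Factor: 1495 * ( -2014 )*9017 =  - 27149555810 = - 2^1*5^1 * 13^1*19^1 *23^1 * 53^1*71^1*127^1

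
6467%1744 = 1235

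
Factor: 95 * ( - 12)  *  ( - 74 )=2^3*3^1*5^1*19^1 * 37^1 = 84360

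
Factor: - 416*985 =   -  2^5 * 5^1*13^1 * 197^1=-409760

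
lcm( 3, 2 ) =6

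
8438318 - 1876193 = 6562125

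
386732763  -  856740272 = - 470007509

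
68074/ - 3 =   -  68074/3  =  -22691.33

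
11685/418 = 615/22 = 27.95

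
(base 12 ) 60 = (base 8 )110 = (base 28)2g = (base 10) 72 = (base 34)24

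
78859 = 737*107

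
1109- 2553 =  - 1444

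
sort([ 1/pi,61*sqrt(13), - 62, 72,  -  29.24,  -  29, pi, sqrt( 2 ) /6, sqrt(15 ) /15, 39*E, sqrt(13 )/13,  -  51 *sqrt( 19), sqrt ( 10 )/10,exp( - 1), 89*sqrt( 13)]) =[-51*sqrt (19),  -  62,- 29.24,-29, sqrt(2 )/6, sqrt( 15)/15, sqrt( 13 ) /13, sqrt ( 10)/10, 1/pi, exp( - 1 ),pi, 72,39*E, 61*sqrt( 13),89*sqrt (13 )]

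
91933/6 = 15322+ 1/6 = 15322.17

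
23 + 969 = 992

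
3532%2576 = 956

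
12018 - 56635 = -44617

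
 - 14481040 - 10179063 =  - 24660103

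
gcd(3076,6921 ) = 769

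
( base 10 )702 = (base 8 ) 1276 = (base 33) l9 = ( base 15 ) 31c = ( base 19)1hi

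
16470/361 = 45 + 225/361= 45.62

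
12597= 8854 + 3743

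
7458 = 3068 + 4390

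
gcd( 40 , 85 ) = 5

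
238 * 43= 10234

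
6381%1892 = 705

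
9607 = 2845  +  6762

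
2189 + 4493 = 6682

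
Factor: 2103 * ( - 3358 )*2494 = - 2^2 * 3^1*23^1*29^1*43^1*73^1 * 701^1  =  - 17612313756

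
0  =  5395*0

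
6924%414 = 300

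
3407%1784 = 1623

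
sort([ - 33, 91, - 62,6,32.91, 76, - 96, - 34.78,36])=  [ - 96,  -  62, - 34.78, - 33,6, 32.91,36,76,91]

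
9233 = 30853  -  21620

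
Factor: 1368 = 2^3 * 3^2*19^1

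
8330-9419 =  - 1089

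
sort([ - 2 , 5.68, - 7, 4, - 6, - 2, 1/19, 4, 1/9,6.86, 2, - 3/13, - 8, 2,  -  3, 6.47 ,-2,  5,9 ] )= [ - 8, -7, - 6, - 3, - 2, - 2, - 2, - 3/13, 1/19, 1/9, 2, 2, 4,  4, 5, 5.68,6.47,6.86, 9 ]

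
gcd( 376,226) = 2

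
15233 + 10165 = 25398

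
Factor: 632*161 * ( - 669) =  - 2^3* 3^1*7^1*23^1*79^1*223^1  =  - 68072088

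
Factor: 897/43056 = 1/48= 2^(-4) * 3^ ( - 1)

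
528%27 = 15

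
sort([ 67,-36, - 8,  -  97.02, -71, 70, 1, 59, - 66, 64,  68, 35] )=[-97.02,-71,-66,-36, - 8, 1,35, 59,64, 67, 68, 70]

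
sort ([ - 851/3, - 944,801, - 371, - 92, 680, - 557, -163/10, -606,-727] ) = [-944, - 727,-606 ,  -  557, - 371, - 851/3, - 92,-163/10, 680,801]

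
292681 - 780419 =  - 487738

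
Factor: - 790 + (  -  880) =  - 1670 = - 2^1*5^1*167^1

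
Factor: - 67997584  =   - 2^4 * 83^1*51203^1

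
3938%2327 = 1611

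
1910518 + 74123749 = 76034267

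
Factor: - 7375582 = - 2^1*31^1*337^1*353^1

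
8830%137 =62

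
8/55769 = 8/55769 = 0.00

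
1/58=1/58=0.02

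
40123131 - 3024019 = 37099112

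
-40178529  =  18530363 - 58708892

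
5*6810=34050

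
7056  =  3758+3298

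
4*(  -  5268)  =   - 21072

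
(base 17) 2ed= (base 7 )2263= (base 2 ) 1100111101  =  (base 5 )11304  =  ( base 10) 829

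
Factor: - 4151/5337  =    -  7/9 = - 3^( - 2 )*7^1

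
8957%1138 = 991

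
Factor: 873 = 3^2*97^1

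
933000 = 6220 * 150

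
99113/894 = 110 + 773/894 = 110.86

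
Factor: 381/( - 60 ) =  - 127/20=- 2^( - 2)*5^( - 1)*127^1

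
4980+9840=14820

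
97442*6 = 584652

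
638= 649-11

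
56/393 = 56/393 = 0.14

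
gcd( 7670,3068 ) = 1534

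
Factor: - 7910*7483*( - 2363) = 2^1 * 5^1*7^2*17^1 * 113^1 * 139^1*1069^1 = 139867222390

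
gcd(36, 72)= 36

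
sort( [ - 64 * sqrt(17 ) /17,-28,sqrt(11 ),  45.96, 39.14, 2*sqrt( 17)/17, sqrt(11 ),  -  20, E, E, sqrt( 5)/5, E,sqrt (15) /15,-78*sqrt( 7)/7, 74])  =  [-78*sqrt(7) /7,  -  28,- 20, - 64 * sqrt( 17)/17,  sqrt (15) /15, sqrt (5 )/5, 2 *sqrt( 17 )/17,E, E, E, sqrt( 11),  sqrt(11),  39.14,45.96,74 ] 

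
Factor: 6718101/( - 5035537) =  - 3^1*509^( - 1 )*761^(  -  1) * 172259^1 = - 516777/387349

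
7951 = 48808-40857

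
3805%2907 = 898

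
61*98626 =6016186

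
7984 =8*998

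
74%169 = 74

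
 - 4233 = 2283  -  6516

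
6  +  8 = 14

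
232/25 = 9 + 7/25 = 9.28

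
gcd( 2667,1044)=3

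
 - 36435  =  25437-61872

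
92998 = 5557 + 87441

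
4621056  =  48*96272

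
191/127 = 1 + 64/127 = 1.50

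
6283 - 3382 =2901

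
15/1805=3/361 =0.01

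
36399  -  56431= -20032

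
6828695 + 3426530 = 10255225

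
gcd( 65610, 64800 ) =810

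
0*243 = 0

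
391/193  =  391/193 = 2.03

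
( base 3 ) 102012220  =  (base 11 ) 6165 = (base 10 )8178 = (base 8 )17762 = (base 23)fad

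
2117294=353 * 5998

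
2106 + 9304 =11410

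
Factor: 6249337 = 37^1 * 168901^1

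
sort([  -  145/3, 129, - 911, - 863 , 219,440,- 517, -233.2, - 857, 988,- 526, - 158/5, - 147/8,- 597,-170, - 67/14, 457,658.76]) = [ - 911,- 863,-857,-597, - 526 , - 517, - 233.2 , - 170, - 145/3,-158/5, - 147/8 ,-67/14, 129, 219,440,457 , 658.76,988]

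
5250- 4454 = 796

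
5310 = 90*59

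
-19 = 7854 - 7873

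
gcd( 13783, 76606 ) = 1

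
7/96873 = 1/13839 =0.00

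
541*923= 499343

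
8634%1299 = 840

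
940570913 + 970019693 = 1910590606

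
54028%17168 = 2524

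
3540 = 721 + 2819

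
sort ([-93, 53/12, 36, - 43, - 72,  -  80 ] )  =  [ - 93, - 80, - 72, - 43,  53/12, 36]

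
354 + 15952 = 16306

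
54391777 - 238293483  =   - 183901706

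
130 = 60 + 70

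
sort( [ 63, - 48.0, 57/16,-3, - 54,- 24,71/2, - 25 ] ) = [ - 54, - 48.0, - 25,  -  24, - 3,57/16, 71/2,63 ]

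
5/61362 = 5/61362 = 0.00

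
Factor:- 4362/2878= - 3^1 * 727^1*1439^( - 1) = -  2181/1439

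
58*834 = 48372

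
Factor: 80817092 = 2^2* 20204273^1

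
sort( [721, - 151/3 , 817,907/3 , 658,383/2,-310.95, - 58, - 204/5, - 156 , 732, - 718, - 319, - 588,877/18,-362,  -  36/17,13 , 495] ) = [-718,-588, - 362,-319 , - 310.95, - 156, - 58,-151/3, - 204/5 , - 36/17,13,877/18,383/2,907/3,495, 658,721,732,817]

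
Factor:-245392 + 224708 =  - 2^2*5171^1 = - 20684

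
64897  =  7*9271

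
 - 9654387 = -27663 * 349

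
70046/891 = 70046/891 = 78.62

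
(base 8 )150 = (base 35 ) 2y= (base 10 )104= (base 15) 6E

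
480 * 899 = 431520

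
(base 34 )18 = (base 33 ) 19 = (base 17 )28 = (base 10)42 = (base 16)2a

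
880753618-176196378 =704557240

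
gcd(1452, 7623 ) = 363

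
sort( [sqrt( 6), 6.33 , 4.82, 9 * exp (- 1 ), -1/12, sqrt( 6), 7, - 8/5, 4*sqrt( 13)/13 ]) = [- 8/5, - 1/12, 4*sqrt(13)/13, sqrt(6),sqrt( 6), 9* exp( - 1), 4.82,6.33,7] 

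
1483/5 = 296 + 3/5 = 296.60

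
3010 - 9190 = -6180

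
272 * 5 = 1360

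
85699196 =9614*8914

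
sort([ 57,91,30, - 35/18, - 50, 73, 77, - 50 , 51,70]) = [ - 50  , - 50, - 35/18,30, 51,57,70,73,77,91]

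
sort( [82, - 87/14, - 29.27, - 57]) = [ - 57, - 29.27, - 87/14,82]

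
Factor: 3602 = 2^1*1801^1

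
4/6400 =1/1600 = 0.00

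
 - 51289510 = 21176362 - 72465872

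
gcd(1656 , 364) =4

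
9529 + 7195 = 16724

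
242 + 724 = 966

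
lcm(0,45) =0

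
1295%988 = 307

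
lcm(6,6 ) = 6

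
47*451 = 21197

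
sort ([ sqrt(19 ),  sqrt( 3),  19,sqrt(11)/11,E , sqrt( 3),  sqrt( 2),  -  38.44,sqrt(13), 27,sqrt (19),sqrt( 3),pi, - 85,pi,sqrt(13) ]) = [ - 85, - 38.44, sqrt( 11)/11,  sqrt ( 2), sqrt(3), sqrt(3 ),sqrt (3),E, pi, pi, sqrt( 13),sqrt( 13 ),sqrt (19),sqrt(19) , 19, 27] 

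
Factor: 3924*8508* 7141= 238405084272 = 2^4*3^3*37^1 * 109^1 *193^1*709^1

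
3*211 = 633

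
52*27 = 1404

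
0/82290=0 = 0.00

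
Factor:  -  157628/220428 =  -  251/351 = - 3^( - 3)*13^( - 1 ) * 251^1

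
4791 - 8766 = - 3975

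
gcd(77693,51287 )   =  1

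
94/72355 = 94/72355 = 0.00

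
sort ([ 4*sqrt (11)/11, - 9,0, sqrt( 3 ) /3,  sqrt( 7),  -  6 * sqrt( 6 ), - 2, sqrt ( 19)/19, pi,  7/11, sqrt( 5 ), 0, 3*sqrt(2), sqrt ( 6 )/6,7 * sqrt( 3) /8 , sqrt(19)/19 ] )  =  [- 6 * sqrt( 6), - 9, - 2,0, 0,sqrt(19 )/19, sqrt( 19)/19, sqrt( 6)/6 , sqrt (3) /3,7/11, 4 * sqrt(11)/11 , 7*sqrt( 3) /8, sqrt( 5 ), sqrt(7), pi, 3*sqrt ( 2 ) ]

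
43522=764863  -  721341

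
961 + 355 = 1316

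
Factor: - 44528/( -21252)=44/21 = 2^2*3^( - 1)*7^(-1 ) * 11^1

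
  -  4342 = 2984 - 7326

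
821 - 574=247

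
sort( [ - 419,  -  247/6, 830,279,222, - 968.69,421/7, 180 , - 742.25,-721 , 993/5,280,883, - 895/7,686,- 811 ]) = [ - 968.69, - 811, - 742.25,-721  , - 419, - 895/7,-247/6,  421/7, 180, 993/5,222,  279,280,686, 830,883]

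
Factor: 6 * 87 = 522 = 2^1*3^2*29^1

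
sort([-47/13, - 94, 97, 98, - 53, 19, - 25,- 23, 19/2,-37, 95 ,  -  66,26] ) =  [ - 94 , - 66, - 53, - 37,-25, - 23 , - 47/13,19/2,19,26, 95,97, 98]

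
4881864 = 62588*78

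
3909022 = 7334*533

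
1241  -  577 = 664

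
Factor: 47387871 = 3^2*31^2 * 5479^1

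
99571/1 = 99571 = 99571.00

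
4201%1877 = 447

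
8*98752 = 790016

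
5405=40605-35200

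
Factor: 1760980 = 2^2*5^1*13^2 * 521^1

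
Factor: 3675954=2^1*3^1*71^1*8629^1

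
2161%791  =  579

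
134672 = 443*304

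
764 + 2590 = 3354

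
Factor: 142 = 2^1*71^1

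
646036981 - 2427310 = 643609671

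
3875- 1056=2819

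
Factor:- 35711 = - 13^1*41^1*67^1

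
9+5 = 14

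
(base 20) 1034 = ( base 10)8064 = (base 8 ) 17600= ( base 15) 25C9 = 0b1111110000000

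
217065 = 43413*5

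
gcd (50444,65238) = 2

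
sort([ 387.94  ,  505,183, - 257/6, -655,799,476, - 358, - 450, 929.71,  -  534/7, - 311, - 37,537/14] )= [- 655, - 450, - 358, - 311,  -  534/7,-257/6, - 37,537/14,183,387.94, 476 , 505,  799,929.71 ] 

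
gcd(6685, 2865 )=955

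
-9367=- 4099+- 5268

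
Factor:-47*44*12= -24816  =  - 2^4*3^1 * 11^1*47^1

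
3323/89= 3323/89 = 37.34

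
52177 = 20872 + 31305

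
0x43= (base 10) 67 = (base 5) 232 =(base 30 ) 27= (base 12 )57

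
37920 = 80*474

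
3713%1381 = 951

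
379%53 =8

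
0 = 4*0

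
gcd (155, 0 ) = 155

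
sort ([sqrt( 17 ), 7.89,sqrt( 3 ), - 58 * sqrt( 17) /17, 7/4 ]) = [ - 58*sqrt(17)/17,  sqrt( 3 ), 7/4,sqrt( 17 ),7.89]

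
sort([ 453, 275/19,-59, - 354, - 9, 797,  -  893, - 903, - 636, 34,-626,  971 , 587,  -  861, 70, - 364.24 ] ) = [ - 903,-893,  -  861, - 636,  -  626, - 364.24, - 354, - 59, - 9, 275/19, 34, 70, 453,587, 797, 971 ] 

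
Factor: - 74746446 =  - 2^1*3^1*149^1*83609^1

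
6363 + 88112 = 94475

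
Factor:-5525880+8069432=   2^6*11^1*3613^1 = 2543552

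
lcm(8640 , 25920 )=25920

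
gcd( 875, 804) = 1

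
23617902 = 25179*938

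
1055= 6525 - 5470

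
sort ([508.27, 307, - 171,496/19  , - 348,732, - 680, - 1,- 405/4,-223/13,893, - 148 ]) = [ - 680, - 348, - 171,- 148, - 405/4,- 223/13, - 1,496/19,307 , 508.27,  732,  893]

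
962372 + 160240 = 1122612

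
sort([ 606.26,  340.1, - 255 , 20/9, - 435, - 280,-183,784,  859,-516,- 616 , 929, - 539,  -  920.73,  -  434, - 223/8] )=[ - 920.73,-616, - 539,- 516, - 435, - 434, - 280, - 255, - 183, - 223/8, 20/9, 340.1, 606.26, 784,859, 929 ]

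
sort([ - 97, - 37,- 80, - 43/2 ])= [ - 97, - 80,-37, - 43/2 ]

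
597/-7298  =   -597/7298 = -  0.08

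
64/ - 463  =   - 64/463  =  - 0.14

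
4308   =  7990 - 3682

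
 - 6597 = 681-7278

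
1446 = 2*723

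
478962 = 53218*9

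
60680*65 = 3944200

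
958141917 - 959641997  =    -  1500080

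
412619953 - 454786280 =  - 42166327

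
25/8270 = 5/1654= 0.00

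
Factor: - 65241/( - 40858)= 99/62 = 2^ ( - 1 )* 3^2*11^1*31^(-1)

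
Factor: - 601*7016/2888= - 19^( - 2)*601^1*877^1 =- 527077/361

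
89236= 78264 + 10972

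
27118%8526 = 1540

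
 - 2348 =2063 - 4411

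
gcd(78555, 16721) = 1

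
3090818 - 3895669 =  - 804851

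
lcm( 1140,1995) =7980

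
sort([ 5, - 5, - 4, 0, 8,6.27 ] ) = [ - 5, -4,0,5,6.27,8 ] 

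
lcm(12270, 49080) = 49080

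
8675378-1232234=7443144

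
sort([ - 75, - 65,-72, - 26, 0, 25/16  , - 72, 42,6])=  [ - 75, - 72, - 72, - 65, - 26, 0,25/16,6,42 ] 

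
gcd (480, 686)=2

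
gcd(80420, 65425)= 5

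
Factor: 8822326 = 2^1*131^1*151^1*223^1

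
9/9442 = 9/9442 = 0.00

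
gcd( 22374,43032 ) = 66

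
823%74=9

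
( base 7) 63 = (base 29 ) 1g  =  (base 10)45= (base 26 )1J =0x2d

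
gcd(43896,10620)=708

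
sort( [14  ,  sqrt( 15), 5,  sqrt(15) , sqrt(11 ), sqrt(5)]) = [sqrt(5),sqrt(11),sqrt (15), sqrt(15 ),5,14 ]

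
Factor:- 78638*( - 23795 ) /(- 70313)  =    -  2^1*5^1*7^1 *41^1*137^1*4759^1*70313^( - 1 ) = - 1871191210/70313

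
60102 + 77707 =137809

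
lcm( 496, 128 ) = 3968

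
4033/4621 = 4033/4621 = 0.87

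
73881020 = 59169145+14711875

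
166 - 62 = 104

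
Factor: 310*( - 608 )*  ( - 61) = 2^6*5^1 * 19^1 * 31^1*61^1 =11497280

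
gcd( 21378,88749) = 3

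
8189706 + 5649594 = 13839300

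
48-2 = 46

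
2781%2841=2781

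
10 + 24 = 34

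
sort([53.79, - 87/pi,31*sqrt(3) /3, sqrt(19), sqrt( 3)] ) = [ - 87/pi , sqrt ( 3 ),sqrt( 19 ),31*sqrt( 3 ) /3,53.79] 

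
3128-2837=291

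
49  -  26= 23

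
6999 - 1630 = 5369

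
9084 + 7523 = 16607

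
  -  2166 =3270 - 5436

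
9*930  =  8370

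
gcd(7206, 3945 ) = 3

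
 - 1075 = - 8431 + 7356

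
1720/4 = 430=430.00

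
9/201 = 3/67 = 0.04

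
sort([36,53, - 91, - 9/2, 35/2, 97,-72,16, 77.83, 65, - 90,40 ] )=[-91 ,-90,-72, - 9/2,16 , 35/2,36,40, 53,  65,77.83,97 ] 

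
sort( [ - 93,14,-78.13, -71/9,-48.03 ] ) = [ - 93, - 78.13,- 48.03, - 71/9,14 ] 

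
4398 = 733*6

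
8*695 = 5560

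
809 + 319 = 1128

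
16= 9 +7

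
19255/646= 29 + 521/646 = 29.81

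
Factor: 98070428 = 2^2*24517607^1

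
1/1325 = 1/1325 = 0.00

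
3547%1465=617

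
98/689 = 98/689 = 0.14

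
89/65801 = 89/65801 =0.00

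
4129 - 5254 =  - 1125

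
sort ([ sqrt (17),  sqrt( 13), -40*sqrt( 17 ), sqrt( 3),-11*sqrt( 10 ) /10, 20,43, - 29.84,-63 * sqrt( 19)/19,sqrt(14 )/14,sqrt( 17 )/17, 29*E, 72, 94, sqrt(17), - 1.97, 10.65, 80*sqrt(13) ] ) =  [-40*sqrt( 17),-29.84 , - 63*sqrt( 19)/19,- 11 * sqrt(10) /10, - 1.97, sqrt(17) /17, sqrt(  14)/14 , sqrt( 3 ),sqrt( 13 ), sqrt(17), sqrt( 17 ),10.65, 20,43, 72,29*E,94, 80 * sqrt ( 13)]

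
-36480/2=  -  18240 = -  18240.00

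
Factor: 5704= 2^3*23^1*31^1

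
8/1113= 8/1113 = 0.01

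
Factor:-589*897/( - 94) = 2^(  -  1)*3^1*13^1 * 19^1*23^1*31^1*47^( - 1) = 528333/94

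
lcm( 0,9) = 0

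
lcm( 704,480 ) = 10560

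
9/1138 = 9/1138  =  0.01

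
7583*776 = 5884408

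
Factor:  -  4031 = -29^1*139^1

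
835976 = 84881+751095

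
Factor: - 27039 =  - 3^1*9013^1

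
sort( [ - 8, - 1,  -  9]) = [ - 9 , - 8, - 1] 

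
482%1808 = 482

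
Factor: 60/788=3^1*5^1*197^( - 1 )  =  15/197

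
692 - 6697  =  -6005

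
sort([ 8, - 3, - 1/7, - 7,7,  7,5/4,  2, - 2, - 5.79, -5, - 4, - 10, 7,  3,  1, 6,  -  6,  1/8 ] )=[ - 10, - 7 , - 6, - 5.79, - 5, - 4, - 3, - 2, - 1/7 , 1/8, 1,  5/4, 2, 3,6,7, 7,7,8 ] 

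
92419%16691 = 8964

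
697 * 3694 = 2574718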